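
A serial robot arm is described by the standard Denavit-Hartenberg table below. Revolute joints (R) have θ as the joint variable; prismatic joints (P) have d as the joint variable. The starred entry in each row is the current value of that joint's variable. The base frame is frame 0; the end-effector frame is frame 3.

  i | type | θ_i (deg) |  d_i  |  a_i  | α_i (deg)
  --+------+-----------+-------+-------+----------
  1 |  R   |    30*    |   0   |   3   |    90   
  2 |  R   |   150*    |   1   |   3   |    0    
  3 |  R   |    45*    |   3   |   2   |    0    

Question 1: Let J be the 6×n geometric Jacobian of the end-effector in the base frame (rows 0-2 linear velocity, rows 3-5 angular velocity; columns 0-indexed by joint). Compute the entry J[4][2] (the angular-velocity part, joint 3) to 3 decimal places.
axis z_2 = (0.5000,-0.8660,0.0000); lever o_n−o_2 = (-0.1730,-3.5640,-0.5176)
cross product → J_v[:, 2] = (0.4483,0.2588,-1.9319)
J_ω[:, 2] = z_2
entry J[4][2] = -0.8660

-0.866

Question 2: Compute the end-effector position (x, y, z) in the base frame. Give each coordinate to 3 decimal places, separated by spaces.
0.675 -4.229 0.982

after link 1: o_1 = (2.5981, 1.5000, 0.0000)
after link 2: o_2 = (0.8481, -0.6651, 1.5000)
after link 3: o_3 = (0.6750, -4.2291, 0.9824)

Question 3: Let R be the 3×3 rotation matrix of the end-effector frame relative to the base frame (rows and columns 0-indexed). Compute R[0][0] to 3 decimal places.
End-effector x-axis (col 0 of R) = (-0.8365,-0.4830,-0.2588)
R[0][0] = -0.8365

-0.837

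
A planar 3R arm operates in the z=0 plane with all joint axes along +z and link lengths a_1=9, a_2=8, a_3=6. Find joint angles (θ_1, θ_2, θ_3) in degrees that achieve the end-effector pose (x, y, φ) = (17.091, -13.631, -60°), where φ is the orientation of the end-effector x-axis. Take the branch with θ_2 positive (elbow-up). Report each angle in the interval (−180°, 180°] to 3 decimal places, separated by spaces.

wrist centre = target − a_3·(cos φ, sin φ) = (14.0910, -8.4348)
cos θ_2 = (269.7029−9²−8²)/(2·9·8) = 0.8660; θ_2 = 30.0038° (elbow-up)
β = atan2(-8.4348,14.0910) = -30.9047°; ψ = atan2(4.0005,15.9279) = 14.0988°
θ_1 = β − ψ = -45.0034°
θ_3 = φ − θ_1 − θ_2 = -45.0003° (wrapped to (-180°,180°])

-45.003 30.004 -45.000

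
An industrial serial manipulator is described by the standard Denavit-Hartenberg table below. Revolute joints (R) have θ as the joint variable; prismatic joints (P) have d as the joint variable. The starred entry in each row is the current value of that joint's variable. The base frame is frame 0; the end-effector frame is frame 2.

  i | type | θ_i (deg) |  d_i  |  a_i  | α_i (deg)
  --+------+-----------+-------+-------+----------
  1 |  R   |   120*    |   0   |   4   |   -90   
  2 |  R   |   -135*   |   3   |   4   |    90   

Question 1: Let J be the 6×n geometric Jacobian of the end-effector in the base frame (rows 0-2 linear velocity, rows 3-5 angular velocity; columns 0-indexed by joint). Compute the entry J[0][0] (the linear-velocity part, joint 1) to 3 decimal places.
0.485

axis z_0 = ẑ; lever o_n−o_0 = (-3.1839,-0.4854,2.8284)
cross product → J_v[:, 0] = (0.4854,-3.1839,0.0000)
J_ω[:, 0] = z_0
entry J[0][0] = 0.4854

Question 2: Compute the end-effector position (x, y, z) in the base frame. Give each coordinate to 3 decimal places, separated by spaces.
after link 1: o_1 = (-2.0000, 3.4641, 0.0000)
after link 2: o_2 = (-3.1839, -0.4854, 2.8284)

-3.184 -0.485 2.828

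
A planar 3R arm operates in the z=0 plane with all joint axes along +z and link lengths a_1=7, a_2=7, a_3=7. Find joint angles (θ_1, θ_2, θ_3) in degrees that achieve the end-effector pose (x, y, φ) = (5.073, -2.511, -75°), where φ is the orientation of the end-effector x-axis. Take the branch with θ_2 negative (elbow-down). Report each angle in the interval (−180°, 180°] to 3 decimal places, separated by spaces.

120.003 -135.001 -60.002

wrist centre = target − a_3·(cos φ, sin φ) = (3.2613, 4.2505)
cos θ_2 = (28.7024−7²−7²)/(2·7·7) = -0.7071; θ_2 = -135.0009° (elbow-down)
β = atan2(4.2505,3.2613) = 52.5021°; ψ = atan2(-4.9497,2.0502) = -67.5004°
θ_1 = β − ψ = 120.0025°
θ_3 = φ − θ_1 − θ_2 = -60.0016° (wrapped to (-180°,180°])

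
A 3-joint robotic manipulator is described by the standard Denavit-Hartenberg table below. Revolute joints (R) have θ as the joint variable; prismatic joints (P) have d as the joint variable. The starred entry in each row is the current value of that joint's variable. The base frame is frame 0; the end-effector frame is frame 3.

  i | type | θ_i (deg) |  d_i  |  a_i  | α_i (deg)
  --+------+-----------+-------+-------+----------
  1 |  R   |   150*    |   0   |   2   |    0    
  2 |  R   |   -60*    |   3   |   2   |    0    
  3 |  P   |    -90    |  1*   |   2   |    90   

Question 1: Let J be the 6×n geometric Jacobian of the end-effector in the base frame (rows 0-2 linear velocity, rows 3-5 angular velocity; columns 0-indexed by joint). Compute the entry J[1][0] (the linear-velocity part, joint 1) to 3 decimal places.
0.268

axis z_0 = ẑ; lever o_n−o_0 = (0.2679,3.0000,4.0000)
cross product → J_v[:, 0] = (-3.0000,0.2679,0.0000)
J_ω[:, 0] = z_0
entry J[1][0] = 0.2679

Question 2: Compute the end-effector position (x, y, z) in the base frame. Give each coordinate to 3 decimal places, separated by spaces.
after link 1: o_1 = (-1.7321, 1.0000, 0.0000)
after link 2: o_2 = (-1.7321, 3.0000, 3.0000)
after link 3: o_3 = (0.2679, 3.0000, 4.0000)

0.268 3.000 4.000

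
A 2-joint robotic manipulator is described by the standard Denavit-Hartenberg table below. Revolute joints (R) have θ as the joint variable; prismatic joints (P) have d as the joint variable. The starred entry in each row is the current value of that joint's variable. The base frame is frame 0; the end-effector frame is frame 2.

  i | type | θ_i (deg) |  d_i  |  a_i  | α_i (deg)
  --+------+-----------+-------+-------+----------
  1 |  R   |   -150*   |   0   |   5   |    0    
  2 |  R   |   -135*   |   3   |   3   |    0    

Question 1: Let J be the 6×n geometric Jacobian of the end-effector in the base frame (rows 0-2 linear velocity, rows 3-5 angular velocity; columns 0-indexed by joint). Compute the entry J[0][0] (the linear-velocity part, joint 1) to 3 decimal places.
-0.398

axis z_0 = ẑ; lever o_n−o_0 = (-3.5537,0.3978,3.0000)
cross product → J_v[:, 0] = (-0.3978,-3.5537,0.0000)
J_ω[:, 0] = z_0
entry J[0][0] = -0.3978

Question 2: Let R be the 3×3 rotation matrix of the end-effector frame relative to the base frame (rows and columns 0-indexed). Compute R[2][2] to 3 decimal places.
End-effector z-axis (col 2 of R) = (0.0000,0.0000,1.0000)
R[2][2] = 1.0000

1.000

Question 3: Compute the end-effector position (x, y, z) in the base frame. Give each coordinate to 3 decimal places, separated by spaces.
after link 1: o_1 = (-4.3301, -2.5000, 0.0000)
after link 2: o_2 = (-3.5537, 0.3978, 3.0000)

-3.554 0.398 3.000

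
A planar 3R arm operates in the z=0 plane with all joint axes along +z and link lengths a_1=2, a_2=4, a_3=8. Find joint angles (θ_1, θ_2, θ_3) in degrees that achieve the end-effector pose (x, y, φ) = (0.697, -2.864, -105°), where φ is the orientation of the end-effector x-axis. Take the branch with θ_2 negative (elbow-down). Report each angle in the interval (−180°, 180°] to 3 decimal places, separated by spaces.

wrist centre = target − a_3·(cos φ, sin φ) = (2.7676, 4.8634)
cos θ_2 = (31.3121−2²−4²)/(2·2·4) = 0.7070; θ_2 = -45.0083° (elbow-down)
β = atan2(4.8634,2.7676) = 60.3577°; ψ = atan2(-2.8288,4.8280) = -30.3669°
θ_1 = β − ψ = 90.7246°
θ_3 = φ − θ_1 − θ_2 = -150.7163° (wrapped to (-180°,180°])

90.725 -45.008 -150.716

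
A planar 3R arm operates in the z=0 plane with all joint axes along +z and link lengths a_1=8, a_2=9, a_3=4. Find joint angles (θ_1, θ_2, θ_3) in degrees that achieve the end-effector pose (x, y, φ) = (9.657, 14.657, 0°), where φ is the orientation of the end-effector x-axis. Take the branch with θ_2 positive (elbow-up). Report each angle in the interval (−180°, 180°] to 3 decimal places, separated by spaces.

wrist centre = target − a_3·(cos φ, sin φ) = (5.6570, 14.6570)
cos θ_2 = (246.8293−8²−9²)/(2·8·9) = 0.7071; θ_2 = 44.9967° (elbow-up)
β = atan2(14.6570,5.6570) = 68.8955°; ψ = atan2(6.3636,14.3643) = 23.8940°
θ_1 = β − ψ = 45.0015°
θ_3 = φ − θ_1 − θ_2 = -89.9981° (wrapped to (-180°,180°])

45.001 44.997 -89.998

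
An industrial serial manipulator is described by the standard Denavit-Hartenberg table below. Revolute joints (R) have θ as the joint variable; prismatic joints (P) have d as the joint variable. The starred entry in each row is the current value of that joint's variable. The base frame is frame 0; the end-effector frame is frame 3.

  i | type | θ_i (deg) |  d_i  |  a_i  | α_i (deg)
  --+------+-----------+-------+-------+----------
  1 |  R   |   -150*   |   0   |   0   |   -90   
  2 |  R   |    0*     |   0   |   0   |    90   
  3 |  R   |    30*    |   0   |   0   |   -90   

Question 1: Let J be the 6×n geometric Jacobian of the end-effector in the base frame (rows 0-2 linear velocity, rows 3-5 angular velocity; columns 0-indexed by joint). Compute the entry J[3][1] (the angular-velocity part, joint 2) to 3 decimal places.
0.500

axis z_1 = (0.5000,-0.8660,0.0000); lever o_n−o_1 = (0.0000,0.0000,0.0000)
cross product → J_v[:, 1] = (-0.0000,0.0000,0.0000)
J_ω[:, 1] = z_1
entry J[3][1] = 0.5000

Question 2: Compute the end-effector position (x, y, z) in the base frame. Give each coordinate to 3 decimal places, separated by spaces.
0.000 0.000 0.000

after link 1: o_1 = (0.0000, 0.0000, 0.0000)
after link 2: o_2 = (0.0000, 0.0000, 0.0000)
after link 3: o_3 = (0.0000, 0.0000, 0.0000)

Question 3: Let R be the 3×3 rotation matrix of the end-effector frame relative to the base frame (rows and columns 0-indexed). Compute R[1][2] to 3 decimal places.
-0.500

End-effector z-axis (col 2 of R) = (0.8660,-0.5000,0.0000)
R[1][2] = -0.5000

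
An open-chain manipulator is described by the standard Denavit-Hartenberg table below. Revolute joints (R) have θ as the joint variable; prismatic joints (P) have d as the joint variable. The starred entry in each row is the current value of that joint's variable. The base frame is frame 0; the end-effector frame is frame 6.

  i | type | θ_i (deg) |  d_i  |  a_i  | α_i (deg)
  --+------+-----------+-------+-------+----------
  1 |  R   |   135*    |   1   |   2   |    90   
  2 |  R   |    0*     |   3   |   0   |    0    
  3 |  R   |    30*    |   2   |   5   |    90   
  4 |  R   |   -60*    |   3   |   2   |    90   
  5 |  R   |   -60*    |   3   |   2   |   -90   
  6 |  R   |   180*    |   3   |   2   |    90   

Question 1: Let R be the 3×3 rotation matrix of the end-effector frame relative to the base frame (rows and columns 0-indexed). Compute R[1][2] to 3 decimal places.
End-effector z-axis (col 2 of R) = (-0.1768,0.8839,0.4330)
R[1][2] = 0.8839

0.884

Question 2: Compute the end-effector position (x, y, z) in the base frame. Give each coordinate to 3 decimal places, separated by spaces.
after link 1: o_1 = (-1.4142, 1.4142, 1.0000)
after link 2: o_2 = (0.7071, 3.5355, 1.0000)
after link 3: o_3 = (-0.9405, 8.0116, 3.5000)
after link 4: o_4 = (-3.8383, 8.4599, 1.4019)
after link 5: o_5 = (-3.6142, 4.8897, 1.8529)
after link 6: o_6 = (-6.2248, 5.5431, -0.5466)

-6.225 5.543 -0.547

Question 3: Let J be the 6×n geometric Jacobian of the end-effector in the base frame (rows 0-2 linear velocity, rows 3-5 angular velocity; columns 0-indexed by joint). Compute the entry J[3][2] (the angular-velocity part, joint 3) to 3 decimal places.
0.707

axis z_2 = (0.7071,0.7071,0.0000); lever o_n−o_2 = (-6.9319,2.0075,-1.5466)
cross product → J_v[:, 2] = (-1.0936,1.0936,6.3212)
J_ω[:, 2] = z_2
entry J[3][2] = 0.7071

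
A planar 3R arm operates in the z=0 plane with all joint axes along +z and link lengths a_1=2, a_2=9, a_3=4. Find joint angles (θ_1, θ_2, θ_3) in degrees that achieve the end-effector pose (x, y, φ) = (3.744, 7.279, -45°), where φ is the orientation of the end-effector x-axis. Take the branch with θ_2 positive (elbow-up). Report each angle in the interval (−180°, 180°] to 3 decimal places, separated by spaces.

34.648 60.003 -139.651

wrist centre = target − a_3·(cos φ, sin φ) = (0.9156, 10.1074)
cos θ_2 = (102.9984−2²−9²)/(2·2·9) = 0.5000; θ_2 = 60.0030° (elbow-up)
β = atan2(10.1074,0.9156) = 84.8240°; ψ = atan2(7.7945,6.4996) = 50.1762°
θ_1 = β − ψ = 34.6478°
θ_3 = φ − θ_1 − θ_2 = -139.6508° (wrapped to (-180°,180°])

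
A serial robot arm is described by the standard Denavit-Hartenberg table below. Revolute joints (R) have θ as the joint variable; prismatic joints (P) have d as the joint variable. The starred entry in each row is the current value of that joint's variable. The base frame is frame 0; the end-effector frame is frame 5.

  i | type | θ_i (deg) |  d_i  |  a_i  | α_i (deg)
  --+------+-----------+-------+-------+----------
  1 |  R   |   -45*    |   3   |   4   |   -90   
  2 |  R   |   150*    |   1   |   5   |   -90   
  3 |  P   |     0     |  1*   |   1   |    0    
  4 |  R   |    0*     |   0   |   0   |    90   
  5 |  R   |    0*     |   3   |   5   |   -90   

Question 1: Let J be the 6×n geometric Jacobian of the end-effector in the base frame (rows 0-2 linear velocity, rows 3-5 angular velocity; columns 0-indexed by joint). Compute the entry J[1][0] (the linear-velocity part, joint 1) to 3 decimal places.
axis z_0 = ẑ; lever o_n−o_0 = (-1.4328,7.0897,-1.6340)
cross product → J_v[:, 0] = (-7.0897,-1.4328,0.0000)
J_ω[:, 0] = z_0
entry J[1][0] = -1.4328

-1.433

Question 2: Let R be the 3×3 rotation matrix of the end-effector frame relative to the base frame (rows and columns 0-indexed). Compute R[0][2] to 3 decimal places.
-0.354

End-effector z-axis (col 2 of R) = (-0.3536,0.3536,0.8660)
R[0][2] = -0.3536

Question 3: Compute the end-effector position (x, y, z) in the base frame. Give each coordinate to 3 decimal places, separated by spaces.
after link 1: o_1 = (2.8284, -2.8284, 3.0000)
after link 2: o_2 = (0.4737, 0.9405, 0.5000)
after link 3: o_3 = (-0.4923, 1.9065, 0.8660)
after link 4: o_4 = (-0.4923, 1.9065, 0.8660)
after link 5: o_5 = (-1.4328, 7.0897, -1.6340)

-1.433 7.090 -1.634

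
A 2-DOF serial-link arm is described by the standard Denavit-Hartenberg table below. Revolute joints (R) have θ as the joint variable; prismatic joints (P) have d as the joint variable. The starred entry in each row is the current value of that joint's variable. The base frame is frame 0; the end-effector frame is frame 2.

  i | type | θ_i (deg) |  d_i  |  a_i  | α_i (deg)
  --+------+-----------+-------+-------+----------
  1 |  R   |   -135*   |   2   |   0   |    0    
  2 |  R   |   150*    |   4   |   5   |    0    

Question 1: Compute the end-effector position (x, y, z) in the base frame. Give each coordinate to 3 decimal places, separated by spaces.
after link 1: o_1 = (0.0000, 0.0000, 2.0000)
after link 2: o_2 = (4.8296, 1.2941, 6.0000)

4.830 1.294 6.000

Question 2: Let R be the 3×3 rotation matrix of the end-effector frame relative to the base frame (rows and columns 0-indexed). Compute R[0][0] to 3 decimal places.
0.966

End-effector x-axis (col 0 of R) = (0.9659,0.2588,0.0000)
R[0][0] = 0.9659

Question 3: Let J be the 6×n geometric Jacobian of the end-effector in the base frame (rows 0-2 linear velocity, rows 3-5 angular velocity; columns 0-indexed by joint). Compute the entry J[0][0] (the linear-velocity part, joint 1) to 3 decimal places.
-1.294

axis z_0 = ẑ; lever o_n−o_0 = (4.8296,1.2941,6.0000)
cross product → J_v[:, 0] = (-1.2941,4.8296,0.0000)
J_ω[:, 0] = z_0
entry J[0][0] = -1.2941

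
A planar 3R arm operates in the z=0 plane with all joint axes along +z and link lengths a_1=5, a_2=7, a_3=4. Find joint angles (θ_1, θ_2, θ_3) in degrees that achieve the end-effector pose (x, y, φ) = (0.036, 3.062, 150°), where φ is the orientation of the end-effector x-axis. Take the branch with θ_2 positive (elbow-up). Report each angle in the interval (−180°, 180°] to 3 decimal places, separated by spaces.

-90.002 149.999 90.003

wrist centre = target − a_3·(cos φ, sin φ) = (3.5001, 1.0620)
cos θ_2 = (13.3786−5²−7²)/(2·5·7) = -0.8660; θ_2 = 149.9995° (elbow-up)
β = atan2(1.0620,3.5001) = 16.8788°; ψ = atan2(3.5001,-1.0621) = 106.8812°
θ_1 = β − ψ = -90.0024°
θ_3 = φ − θ_1 − θ_2 = 90.0029° (wrapped to (-180°,180°])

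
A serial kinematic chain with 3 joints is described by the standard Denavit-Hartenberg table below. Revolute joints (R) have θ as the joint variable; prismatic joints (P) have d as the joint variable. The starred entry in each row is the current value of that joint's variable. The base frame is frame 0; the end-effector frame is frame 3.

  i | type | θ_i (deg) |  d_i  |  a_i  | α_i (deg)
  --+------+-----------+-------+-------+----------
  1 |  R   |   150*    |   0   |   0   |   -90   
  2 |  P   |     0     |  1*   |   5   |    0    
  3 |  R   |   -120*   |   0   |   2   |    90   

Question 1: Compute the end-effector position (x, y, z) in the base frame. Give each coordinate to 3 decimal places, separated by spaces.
-3.964 1.134 1.732

after link 1: o_1 = (0.0000, 0.0000, 0.0000)
after link 2: o_2 = (-4.8301, 1.6340, 0.0000)
after link 3: o_3 = (-3.9641, 1.1340, 1.7321)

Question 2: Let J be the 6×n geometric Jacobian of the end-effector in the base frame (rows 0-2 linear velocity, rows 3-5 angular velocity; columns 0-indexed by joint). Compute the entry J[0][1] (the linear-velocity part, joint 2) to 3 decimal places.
prismatic axis z_1 = (-0.5000,-0.8660,0.0000)
J_v[:, 1] = z_1; J_ω[:, 1] = (0,0,0)
entry J[0][1] = -0.5000

-0.500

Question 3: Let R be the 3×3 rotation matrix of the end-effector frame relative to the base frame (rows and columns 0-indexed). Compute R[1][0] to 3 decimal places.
-0.250

End-effector x-axis (col 0 of R) = (0.4330,-0.2500,0.8660)
R[1][0] = -0.2500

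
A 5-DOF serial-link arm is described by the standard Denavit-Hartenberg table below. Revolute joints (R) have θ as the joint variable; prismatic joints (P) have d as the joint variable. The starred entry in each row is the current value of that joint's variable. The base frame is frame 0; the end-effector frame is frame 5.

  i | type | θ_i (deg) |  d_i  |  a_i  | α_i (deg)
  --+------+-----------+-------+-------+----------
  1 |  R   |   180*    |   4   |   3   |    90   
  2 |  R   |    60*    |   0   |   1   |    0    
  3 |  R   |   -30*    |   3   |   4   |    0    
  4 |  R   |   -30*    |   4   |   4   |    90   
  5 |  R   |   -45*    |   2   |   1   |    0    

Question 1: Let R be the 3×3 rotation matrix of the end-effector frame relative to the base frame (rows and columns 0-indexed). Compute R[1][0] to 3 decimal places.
-0.707

End-effector x-axis (col 0 of R) = (-0.7071,-0.7071,-0.0000)
R[1][0] = -0.7071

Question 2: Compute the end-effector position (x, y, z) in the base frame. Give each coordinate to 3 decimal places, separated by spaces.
after link 1: o_1 = (-3.0000, 0.0000, 4.0000)
after link 2: o_2 = (-3.5000, 0.0000, 4.8660)
after link 3: o_3 = (-6.9641, 3.0000, 6.8660)
after link 4: o_4 = (-10.9641, 7.0000, 6.8660)
after link 5: o_5 = (-11.6712, 6.2929, 4.8660)

-11.671 6.293 4.866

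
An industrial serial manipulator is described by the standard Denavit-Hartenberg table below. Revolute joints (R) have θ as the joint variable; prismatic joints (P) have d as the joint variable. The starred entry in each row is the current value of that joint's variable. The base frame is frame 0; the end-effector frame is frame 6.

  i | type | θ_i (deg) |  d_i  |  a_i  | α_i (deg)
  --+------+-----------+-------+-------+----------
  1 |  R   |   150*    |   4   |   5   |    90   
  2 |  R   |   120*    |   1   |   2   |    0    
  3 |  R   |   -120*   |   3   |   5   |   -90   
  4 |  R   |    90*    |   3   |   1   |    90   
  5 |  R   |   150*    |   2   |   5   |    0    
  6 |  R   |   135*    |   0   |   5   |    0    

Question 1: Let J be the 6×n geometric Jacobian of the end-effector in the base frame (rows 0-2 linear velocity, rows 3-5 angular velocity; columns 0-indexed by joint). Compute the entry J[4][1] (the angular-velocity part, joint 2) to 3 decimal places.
0.866

axis z_1 = (0.5000,0.8660,0.0000); lever o_n−o_1 = (-2.1781,8.2274,2.4024)
cross product → J_v[:, 1] = (2.0806,-1.2012,6.0000)
J_ω[:, 1] = z_1
entry J[4][1] = 0.8660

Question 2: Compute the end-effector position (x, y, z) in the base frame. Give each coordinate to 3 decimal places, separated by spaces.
after link 1: o_1 = (-4.3301, 2.5000, 4.0000)
after link 2: o_2 = (-2.9641, 2.8660, 5.7321)
after link 3: o_3 = (-5.7942, 7.9641, 5.7321)
after link 4: o_4 = (-6.2942, 7.0981, 8.7321)
after link 5: o_5 = (-5.8612, 11.8481, 11.2321)
after link 6: o_6 = (-6.5083, 10.7274, 6.4024)

-6.508 10.727 6.402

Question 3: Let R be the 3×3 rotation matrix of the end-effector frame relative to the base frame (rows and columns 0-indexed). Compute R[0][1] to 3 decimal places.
End-effector y-axis (col 1 of R) = (-0.4830,-0.8365,0.2588)
R[0][1] = -0.4830

-0.483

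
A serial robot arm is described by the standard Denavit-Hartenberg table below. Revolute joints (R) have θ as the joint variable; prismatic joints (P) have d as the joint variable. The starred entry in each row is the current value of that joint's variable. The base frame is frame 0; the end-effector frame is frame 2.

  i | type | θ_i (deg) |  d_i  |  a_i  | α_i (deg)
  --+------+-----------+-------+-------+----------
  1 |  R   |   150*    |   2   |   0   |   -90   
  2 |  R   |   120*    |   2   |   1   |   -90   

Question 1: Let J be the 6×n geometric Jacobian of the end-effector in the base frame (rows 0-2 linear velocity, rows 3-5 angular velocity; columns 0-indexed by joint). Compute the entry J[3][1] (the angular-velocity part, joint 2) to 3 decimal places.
axis z_1 = (-0.5000,-0.8660,0.0000); lever o_n−o_1 = (-0.5670,-1.9821,-0.8660)
cross product → J_v[:, 1] = (0.7500,-0.4330,0.5000)
J_ω[:, 1] = z_1
entry J[3][1] = -0.5000

-0.500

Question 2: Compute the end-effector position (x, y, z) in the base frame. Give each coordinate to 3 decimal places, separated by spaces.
after link 1: o_1 = (0.0000, 0.0000, 2.0000)
after link 2: o_2 = (-0.5670, -1.9821, 1.1340)

-0.567 -1.982 1.134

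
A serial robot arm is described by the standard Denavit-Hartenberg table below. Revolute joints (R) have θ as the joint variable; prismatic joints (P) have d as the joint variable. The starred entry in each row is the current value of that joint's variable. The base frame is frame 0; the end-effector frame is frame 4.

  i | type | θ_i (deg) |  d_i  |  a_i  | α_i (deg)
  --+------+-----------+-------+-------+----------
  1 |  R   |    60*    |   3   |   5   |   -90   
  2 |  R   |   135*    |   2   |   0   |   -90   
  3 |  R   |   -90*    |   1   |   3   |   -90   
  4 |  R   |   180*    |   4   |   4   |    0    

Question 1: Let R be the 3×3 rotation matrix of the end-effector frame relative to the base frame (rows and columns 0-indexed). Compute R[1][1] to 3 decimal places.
End-effector y-axis (col 1 of R) = (-0.3536,-0.6124,0.7071)
R[1][1] = -0.6124

-0.612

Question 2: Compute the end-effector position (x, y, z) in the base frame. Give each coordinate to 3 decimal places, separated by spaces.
-0.134 1.768 0.879

after link 1: o_1 = (2.5000, 4.3301, 3.0000)
after link 2: o_2 = (0.7679, 5.3301, 3.0000)
after link 3: o_3 = (-2.1837, 6.2178, 3.7071)
after link 4: o_4 = (-0.1338, 1.7683, 0.8787)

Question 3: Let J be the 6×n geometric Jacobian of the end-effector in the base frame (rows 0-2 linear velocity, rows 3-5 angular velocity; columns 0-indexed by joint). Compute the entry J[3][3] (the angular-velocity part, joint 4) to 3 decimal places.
axis z_3 = (-0.3536,-0.6124,-0.7071); lever o_n−o_3 = (2.0499,-4.4495,-2.8284)
cross product → J_v[:, 3] = (-1.4142,-2.4495,2.8284)
J_ω[:, 3] = z_3
entry J[3][3] = -0.3536

-0.354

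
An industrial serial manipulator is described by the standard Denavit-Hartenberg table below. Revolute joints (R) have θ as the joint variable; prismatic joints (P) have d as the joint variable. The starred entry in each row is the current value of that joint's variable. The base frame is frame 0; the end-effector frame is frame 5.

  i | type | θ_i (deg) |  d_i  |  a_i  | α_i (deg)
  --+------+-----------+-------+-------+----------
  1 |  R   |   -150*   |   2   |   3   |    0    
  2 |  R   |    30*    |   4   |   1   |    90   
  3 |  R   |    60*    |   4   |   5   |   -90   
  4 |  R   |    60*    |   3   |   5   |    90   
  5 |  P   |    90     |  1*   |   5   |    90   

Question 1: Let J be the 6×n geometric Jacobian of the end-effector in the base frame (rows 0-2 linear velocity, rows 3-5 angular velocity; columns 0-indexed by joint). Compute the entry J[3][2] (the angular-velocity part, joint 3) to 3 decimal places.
-0.866

axis z_2 = (-0.8660,0.5000,0.0000); lever o_n−o_2 = (1.2255,2.4623,11.2452)
cross product → J_v[:, 2] = (5.6226,9.7386,-2.7452)
J_ω[:, 2] = z_2
entry J[3][2] = -0.8660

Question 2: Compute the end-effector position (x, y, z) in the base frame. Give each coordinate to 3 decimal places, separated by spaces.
after link 1: o_1 = (-2.5981, -1.5000, 2.0000)
after link 2: o_2 = (-3.0981, -2.3660, 6.0000)
after link 3: o_3 = (-7.8122, -2.5311, 10.3301)
after link 4: o_4 = (-3.3881, -3.5287, 13.9952)
after link 5: o_5 = (-1.8726, 0.0963, 17.2452)

-1.873 0.096 17.245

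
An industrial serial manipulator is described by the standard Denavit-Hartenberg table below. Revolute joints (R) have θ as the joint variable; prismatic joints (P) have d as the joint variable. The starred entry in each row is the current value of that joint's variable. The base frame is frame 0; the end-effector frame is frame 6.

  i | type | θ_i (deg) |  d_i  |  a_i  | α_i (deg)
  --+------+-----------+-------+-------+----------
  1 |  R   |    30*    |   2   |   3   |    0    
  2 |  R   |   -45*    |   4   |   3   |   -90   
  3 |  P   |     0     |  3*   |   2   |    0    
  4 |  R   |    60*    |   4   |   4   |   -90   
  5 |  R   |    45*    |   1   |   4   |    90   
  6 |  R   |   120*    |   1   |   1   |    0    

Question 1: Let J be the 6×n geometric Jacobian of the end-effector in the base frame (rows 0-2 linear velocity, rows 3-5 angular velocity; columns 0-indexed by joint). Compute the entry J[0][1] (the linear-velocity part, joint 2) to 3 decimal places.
axis z_1 = (0.0000,0.0000,1.0000); lever o_n−o_1 = (8.0915,3.2487,-3.1528)
cross product → J_v[:, 1] = (-3.2487,8.0915,0.0000)
J_ω[:, 1] = z_1
entry J[0][1] = -3.2487

-3.249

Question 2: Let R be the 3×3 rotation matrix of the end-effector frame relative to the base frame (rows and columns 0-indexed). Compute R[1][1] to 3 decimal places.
0.559

End-effector y-axis (col 1 of R) = (0.2810,0.5587,0.7803)
R[1][1] = 0.5587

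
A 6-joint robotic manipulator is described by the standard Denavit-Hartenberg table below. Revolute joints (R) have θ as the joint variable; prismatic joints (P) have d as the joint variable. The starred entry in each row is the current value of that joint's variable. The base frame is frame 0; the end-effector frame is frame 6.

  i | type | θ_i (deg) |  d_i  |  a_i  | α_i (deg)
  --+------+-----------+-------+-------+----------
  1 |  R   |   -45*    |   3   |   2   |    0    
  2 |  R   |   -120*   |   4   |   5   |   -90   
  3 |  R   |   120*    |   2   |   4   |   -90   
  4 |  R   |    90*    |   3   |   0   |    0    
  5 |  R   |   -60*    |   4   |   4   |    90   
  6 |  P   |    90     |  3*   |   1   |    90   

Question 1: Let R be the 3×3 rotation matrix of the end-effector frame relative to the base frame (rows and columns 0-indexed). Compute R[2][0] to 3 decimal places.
End-effector x-axis (col 0 of R) = (0.8365,0.2241,0.5000)
R[2][0] = 0.5000

0.500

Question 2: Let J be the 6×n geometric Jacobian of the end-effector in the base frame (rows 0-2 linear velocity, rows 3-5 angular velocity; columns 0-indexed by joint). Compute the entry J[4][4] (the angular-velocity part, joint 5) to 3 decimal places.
axis z_4 = (0.8365,0.2241,0.5000); lever o_n−o_4 = (6.7349,1.1854,-1.7990)
cross product → J_v[:, 4] = (-0.9960,4.8724,-0.5179)
J_ω[:, 4] = z_4
entry J[4][4] = 0.2241

0.224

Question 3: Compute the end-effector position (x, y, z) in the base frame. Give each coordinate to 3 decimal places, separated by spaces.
after link 1: o_1 = (1.4142, -1.4142, 3.0000)
after link 2: o_2 = (-3.4154, -2.7083, 7.0000)
after link 3: o_3 = (-0.9659, -4.1225, 3.5359)
after link 4: o_4 = (1.5436, -3.4501, 5.0359)
after link 5: o_5 = (6.0451, -0.1734, 4.0359)
after link 6: o_6 = (8.2785, -2.2647, 3.2369)

8.278 -2.265 3.237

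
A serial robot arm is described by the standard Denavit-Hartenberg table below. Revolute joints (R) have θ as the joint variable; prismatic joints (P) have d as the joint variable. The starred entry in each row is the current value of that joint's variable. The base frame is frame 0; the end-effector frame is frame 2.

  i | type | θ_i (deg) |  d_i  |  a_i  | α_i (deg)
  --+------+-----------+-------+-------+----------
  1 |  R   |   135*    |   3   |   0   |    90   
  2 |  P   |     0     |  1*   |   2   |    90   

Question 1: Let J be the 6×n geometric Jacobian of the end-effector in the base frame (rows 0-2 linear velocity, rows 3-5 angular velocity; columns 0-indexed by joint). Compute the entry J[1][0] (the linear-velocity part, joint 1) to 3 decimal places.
axis z_0 = ẑ; lever o_n−o_0 = (-0.7071,2.1213,3.0000)
cross product → J_v[:, 0] = (-2.1213,-0.7071,0.0000)
J_ω[:, 0] = z_0
entry J[1][0] = -0.7071

-0.707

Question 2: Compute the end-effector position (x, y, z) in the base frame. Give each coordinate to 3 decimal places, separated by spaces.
-0.707 2.121 3.000

after link 1: o_1 = (0.0000, 0.0000, 3.0000)
after link 2: o_2 = (-0.7071, 2.1213, 3.0000)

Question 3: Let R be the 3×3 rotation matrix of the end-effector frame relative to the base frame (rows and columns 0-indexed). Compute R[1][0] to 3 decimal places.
End-effector x-axis (col 0 of R) = (-0.7071,0.7071,0.0000)
R[1][0] = 0.7071

0.707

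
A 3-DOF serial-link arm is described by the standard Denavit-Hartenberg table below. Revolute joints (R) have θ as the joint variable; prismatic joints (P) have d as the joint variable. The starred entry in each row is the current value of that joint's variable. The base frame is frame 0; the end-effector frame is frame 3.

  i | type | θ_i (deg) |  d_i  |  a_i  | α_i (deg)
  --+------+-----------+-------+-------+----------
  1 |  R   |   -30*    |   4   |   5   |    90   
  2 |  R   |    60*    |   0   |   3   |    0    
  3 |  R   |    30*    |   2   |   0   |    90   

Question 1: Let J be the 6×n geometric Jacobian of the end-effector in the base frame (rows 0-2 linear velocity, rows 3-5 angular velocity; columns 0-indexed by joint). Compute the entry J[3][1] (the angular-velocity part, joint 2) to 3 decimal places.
-0.500

axis z_1 = (-0.5000,-0.8660,0.0000); lever o_n−o_1 = (0.2990,-2.4821,2.5981)
cross product → J_v[:, 1] = (-2.2500,1.2990,1.5000)
J_ω[:, 1] = z_1
entry J[3][1] = -0.5000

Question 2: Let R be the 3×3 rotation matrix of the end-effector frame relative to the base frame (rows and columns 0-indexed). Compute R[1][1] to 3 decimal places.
End-effector y-axis (col 1 of R) = (-0.5000,-0.8660,0.0000)
R[1][1] = -0.8660

-0.866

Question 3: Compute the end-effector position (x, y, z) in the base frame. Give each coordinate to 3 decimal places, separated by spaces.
4.629 -4.982 6.598

after link 1: o_1 = (4.3301, -2.5000, 4.0000)
after link 2: o_2 = (5.6292, -3.2500, 6.5981)
after link 3: o_3 = (4.6292, -4.9821, 6.5981)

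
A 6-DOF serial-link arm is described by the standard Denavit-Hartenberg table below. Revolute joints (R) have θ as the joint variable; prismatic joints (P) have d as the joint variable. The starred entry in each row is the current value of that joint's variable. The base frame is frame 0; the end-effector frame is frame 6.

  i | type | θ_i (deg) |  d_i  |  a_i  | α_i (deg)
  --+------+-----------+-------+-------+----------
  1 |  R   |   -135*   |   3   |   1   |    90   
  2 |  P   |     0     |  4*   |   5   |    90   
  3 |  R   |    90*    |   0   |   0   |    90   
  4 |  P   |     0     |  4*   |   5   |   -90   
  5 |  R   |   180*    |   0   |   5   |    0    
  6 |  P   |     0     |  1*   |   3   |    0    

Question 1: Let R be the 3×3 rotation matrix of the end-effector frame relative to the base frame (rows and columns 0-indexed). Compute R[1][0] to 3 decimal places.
End-effector x-axis (col 0 of R) = (0.7071,-0.7071,-0.0000)
R[1][0] = -0.7071

-0.707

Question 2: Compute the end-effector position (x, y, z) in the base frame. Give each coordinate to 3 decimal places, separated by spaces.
-7.778 -6.364 2.000

after link 1: o_1 = (-0.7071, -0.7071, 3.0000)
after link 2: o_2 = (-7.0711, -1.4142, 3.0000)
after link 3: o_3 = (-7.0711, -1.4142, 3.0000)
after link 4: o_4 = (-13.4350, -0.7071, 3.0000)
after link 5: o_5 = (-9.8995, -4.2426, 3.0000)
after link 6: o_6 = (-7.7782, -6.3640, 2.0000)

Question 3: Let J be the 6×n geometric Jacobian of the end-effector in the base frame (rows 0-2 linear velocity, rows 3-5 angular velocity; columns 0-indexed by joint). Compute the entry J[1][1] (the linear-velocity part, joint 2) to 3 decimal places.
prismatic axis z_1 = (-0.7071,0.7071,0.0000)
J_v[:, 1] = z_1; J_ω[:, 1] = (0,0,0)
entry J[1][1] = 0.7071

0.707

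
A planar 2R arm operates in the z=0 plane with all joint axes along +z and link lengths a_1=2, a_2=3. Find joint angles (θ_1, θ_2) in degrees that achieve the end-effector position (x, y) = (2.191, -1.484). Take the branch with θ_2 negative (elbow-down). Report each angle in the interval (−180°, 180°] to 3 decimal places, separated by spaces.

cos θ_2 = (7.0027−2²−3²)/(2·2·3) = -0.4998; θ_2 = -119.9849° (elbow-down)
β = atan2(-1.4840,2.1910) = -34.1104°; ψ = atan2(-2.5985,0.5007) = -79.0937°
θ_1 = β − ψ = 44.9832°

44.983 -119.985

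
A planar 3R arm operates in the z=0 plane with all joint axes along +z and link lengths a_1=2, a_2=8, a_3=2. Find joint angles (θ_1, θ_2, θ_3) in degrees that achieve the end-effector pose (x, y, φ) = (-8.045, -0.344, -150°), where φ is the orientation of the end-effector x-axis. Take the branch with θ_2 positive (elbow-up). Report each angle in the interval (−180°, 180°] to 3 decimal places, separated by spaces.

wrist centre = target − a_3·(cos φ, sin φ) = (-6.3129, 0.6560)
cos θ_2 = (40.2837−2²−8²)/(2·2·8) = -0.8661; θ_2 = 150.0126° (elbow-up)
β = atan2(0.6560,-6.3129) = 174.0675°; ψ = atan2(3.9985,-4.9291) = 140.9510°
θ_1 = β − ψ = 33.1165°
θ_3 = φ − θ_1 − θ_2 = 26.8709° (wrapped to (-180°,180°])

33.116 150.013 26.871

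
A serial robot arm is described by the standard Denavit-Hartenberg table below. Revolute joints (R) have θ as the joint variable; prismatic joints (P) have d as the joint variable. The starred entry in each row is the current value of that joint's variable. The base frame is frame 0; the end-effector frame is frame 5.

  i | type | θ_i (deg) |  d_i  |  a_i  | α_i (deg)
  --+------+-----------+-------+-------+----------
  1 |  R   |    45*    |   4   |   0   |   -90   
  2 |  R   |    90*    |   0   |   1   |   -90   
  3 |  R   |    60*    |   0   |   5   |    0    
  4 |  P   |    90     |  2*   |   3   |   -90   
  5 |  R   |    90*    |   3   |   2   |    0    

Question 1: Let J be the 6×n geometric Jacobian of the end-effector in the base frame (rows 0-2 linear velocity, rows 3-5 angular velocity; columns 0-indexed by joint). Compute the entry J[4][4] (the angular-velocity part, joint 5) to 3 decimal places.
0.612

axis z_4 = (-0.6124,0.6124,0.5000); lever o_n−o_4 = (-0.4229,3.2513,1.5000)
cross product → J_v[:, 4] = (-0.7071,0.7071,-1.7321)
J_ω[:, 4] = z_4
entry J[4][4] = 0.6124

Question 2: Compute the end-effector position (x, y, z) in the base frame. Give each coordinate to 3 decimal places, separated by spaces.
2.285 -2.285 4.598

after link 1: o_1 = (0.0000, 0.0000, 4.0000)
after link 2: o_2 = (0.0000, 0.0000, 3.0000)
after link 3: o_3 = (3.0619, -3.0619, 0.5000)
after link 4: o_4 = (2.7083, -5.5367, 3.0981)
after link 5: o_5 = (2.2854, -2.2854, 4.5981)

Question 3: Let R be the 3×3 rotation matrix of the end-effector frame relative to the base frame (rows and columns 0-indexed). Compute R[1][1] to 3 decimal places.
End-effector y-axis (col 1 of R) = (-0.3536,0.3536,-0.8660)
R[1][1] = 0.3536

0.354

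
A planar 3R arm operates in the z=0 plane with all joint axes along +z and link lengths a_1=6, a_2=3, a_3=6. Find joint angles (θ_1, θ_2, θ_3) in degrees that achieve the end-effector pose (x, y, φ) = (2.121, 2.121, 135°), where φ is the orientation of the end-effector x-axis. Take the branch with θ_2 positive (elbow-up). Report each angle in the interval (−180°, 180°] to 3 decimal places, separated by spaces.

-45.004 90.004 90.000

wrist centre = target − a_3·(cos φ, sin φ) = (6.3636, -2.1216)
cos θ_2 = (44.9973−6²−3²)/(2·6·3) = -0.0001; θ_2 = 90.0043° (elbow-up)
β = atan2(-2.1216,6.3636) = -18.4384°; ψ = atan2(3.0000,5.9998) = 26.5659°
θ_1 = β − ψ = -45.0043°
θ_3 = φ − θ_1 − θ_2 = 90.0000° (wrapped to (-180°,180°])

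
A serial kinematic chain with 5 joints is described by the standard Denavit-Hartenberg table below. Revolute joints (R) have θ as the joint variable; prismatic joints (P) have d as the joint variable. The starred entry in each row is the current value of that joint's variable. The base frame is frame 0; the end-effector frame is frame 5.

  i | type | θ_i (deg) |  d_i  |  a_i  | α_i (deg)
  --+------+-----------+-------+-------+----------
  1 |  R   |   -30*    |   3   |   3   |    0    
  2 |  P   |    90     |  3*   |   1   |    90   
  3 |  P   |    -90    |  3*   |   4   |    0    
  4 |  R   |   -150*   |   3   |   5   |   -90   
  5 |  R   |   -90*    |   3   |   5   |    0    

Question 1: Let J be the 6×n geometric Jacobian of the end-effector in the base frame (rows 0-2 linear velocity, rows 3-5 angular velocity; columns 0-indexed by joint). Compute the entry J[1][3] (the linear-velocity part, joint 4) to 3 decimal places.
-2.451

axis z_3 = (0.8660,-0.5000,0.0000); lever o_n−o_3 = (4.3792,-8.4151,2.8301)
cross product → J_v[:, 3] = (-1.4151,-2.4510,-5.0981)
J_ω[:, 3] = z_3
entry J[1][3] = -2.4510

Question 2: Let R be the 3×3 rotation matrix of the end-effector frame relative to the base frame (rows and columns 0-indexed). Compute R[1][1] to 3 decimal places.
-0.433

End-effector y-axis (col 1 of R) = (-0.2500,-0.4330,0.8660)
R[1][1] = -0.4330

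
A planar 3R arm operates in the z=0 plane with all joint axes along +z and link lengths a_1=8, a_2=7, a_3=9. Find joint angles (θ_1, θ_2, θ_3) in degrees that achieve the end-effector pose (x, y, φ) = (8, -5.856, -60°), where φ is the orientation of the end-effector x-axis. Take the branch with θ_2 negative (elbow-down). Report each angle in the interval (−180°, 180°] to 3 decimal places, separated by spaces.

wrist centre = target − a_3·(cos φ, sin φ) = (3.5000, 1.9382)
cos θ_2 = (16.0067−8²−7²)/(2·8·7) = -0.8660; θ_2 = -149.9984° (elbow-down)
β = atan2(1.9382,3.5000) = 28.9768°; ψ = atan2(-3.5002,1.9379) = -61.0283°
θ_1 = β − ψ = 90.0050°
θ_3 = φ − θ_1 − θ_2 = -0.0067° (wrapped to (-180°,180°])

90.005 -149.998 -0.007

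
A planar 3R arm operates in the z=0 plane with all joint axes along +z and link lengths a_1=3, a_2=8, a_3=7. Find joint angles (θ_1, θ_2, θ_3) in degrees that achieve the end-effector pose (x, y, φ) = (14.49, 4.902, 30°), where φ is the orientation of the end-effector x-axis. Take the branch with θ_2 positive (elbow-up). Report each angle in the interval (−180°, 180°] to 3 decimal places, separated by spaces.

-60.006 90.007 -0.002

wrist centre = target − a_3·(cos φ, sin φ) = (8.4278, 1.4020)
cos θ_2 = (72.9938−3²−8²)/(2·3·8) = -0.0001; θ_2 = 90.0074° (elbow-up)
β = atan2(1.4020,8.4278) = 9.4449°; ψ = atan2(8.0000,2.9990) = 69.4505°
θ_1 = β − ψ = -60.0056°
θ_3 = φ − θ_1 − θ_2 = -0.0018° (wrapped to (-180°,180°])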